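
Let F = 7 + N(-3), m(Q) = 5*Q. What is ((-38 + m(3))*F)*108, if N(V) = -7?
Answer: 0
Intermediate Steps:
F = 0 (F = 7 - 7 = 0)
((-38 + m(3))*F)*108 = ((-38 + 5*3)*0)*108 = ((-38 + 15)*0)*108 = -23*0*108 = 0*108 = 0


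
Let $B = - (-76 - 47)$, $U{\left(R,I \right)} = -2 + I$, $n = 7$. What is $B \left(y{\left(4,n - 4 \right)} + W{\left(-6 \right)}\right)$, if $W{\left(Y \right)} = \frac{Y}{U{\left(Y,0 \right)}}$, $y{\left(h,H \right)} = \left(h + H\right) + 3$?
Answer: $1599$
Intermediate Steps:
$B = 123$ ($B = \left(-1\right) \left(-123\right) = 123$)
$y{\left(h,H \right)} = 3 + H + h$ ($y{\left(h,H \right)} = \left(H + h\right) + 3 = 3 + H + h$)
$W{\left(Y \right)} = - \frac{Y}{2}$ ($W{\left(Y \right)} = \frac{Y}{-2 + 0} = \frac{Y}{-2} = Y \left(- \frac{1}{2}\right) = - \frac{Y}{2}$)
$B \left(y{\left(4,n - 4 \right)} + W{\left(-6 \right)}\right) = 123 \left(\left(3 + \left(7 - 4\right) + 4\right) - -3\right) = 123 \left(\left(3 + \left(7 - 4\right) + 4\right) + 3\right) = 123 \left(\left(3 + 3 + 4\right) + 3\right) = 123 \left(10 + 3\right) = 123 \cdot 13 = 1599$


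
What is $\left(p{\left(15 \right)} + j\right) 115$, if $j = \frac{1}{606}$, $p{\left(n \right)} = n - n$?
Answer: $\frac{115}{606} \approx 0.18977$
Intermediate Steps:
$p{\left(n \right)} = 0$
$j = \frac{1}{606} \approx 0.0016502$
$\left(p{\left(15 \right)} + j\right) 115 = \left(0 + \frac{1}{606}\right) 115 = \frac{1}{606} \cdot 115 = \frac{115}{606}$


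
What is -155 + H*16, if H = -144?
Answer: -2459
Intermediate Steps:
-155 + H*16 = -155 - 144*16 = -155 - 2304 = -2459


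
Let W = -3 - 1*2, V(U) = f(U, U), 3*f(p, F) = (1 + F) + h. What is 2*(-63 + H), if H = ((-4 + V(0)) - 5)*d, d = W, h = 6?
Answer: -178/3 ≈ -59.333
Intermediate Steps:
f(p, F) = 7/3 + F/3 (f(p, F) = ((1 + F) + 6)/3 = (7 + F)/3 = 7/3 + F/3)
V(U) = 7/3 + U/3
W = -5 (W = -3 - 2 = -5)
d = -5
H = 100/3 (H = ((-4 + (7/3 + (1/3)*0)) - 5)*(-5) = ((-4 + (7/3 + 0)) - 5)*(-5) = ((-4 + 7/3) - 5)*(-5) = (-5/3 - 5)*(-5) = -20/3*(-5) = 100/3 ≈ 33.333)
2*(-63 + H) = 2*(-63 + 100/3) = 2*(-89/3) = -178/3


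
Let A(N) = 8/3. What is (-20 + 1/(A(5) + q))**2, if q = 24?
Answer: 2550409/6400 ≈ 398.50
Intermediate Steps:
A(N) = 8/3 (A(N) = 8*(1/3) = 8/3)
(-20 + 1/(A(5) + q))**2 = (-20 + 1/(8/3 + 24))**2 = (-20 + 1/(80/3))**2 = (-20 + 3/80)**2 = (-1597/80)**2 = 2550409/6400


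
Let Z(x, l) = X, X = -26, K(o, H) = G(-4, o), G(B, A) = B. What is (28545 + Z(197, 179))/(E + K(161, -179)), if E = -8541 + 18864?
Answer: 28519/10319 ≈ 2.7637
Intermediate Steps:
K(o, H) = -4
Z(x, l) = -26
E = 10323
(28545 + Z(197, 179))/(E + K(161, -179)) = (28545 - 26)/(10323 - 4) = 28519/10319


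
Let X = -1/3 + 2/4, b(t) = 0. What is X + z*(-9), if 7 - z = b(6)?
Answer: -377/6 ≈ -62.833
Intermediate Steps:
z = 7 (z = 7 - 1*0 = 7 + 0 = 7)
X = ⅙ (X = -1*⅓ + 2*(¼) = -⅓ + ½ = ⅙ ≈ 0.16667)
X + z*(-9) = ⅙ + 7*(-9) = ⅙ - 63 = -377/6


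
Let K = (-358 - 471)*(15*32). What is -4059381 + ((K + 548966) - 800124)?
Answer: -4708459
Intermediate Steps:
K = -397920 (K = -829*480 = -397920)
-4059381 + ((K + 548966) - 800124) = -4059381 + ((-397920 + 548966) - 800124) = -4059381 + (151046 - 800124) = -4059381 - 649078 = -4708459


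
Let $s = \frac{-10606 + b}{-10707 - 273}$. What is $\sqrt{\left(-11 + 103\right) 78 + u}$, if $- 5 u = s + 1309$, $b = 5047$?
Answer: $\frac{\sqrt{23154625281}}{1830} \approx 83.151$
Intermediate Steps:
$s = \frac{1853}{3660}$ ($s = \frac{-10606 + 5047}{-10707 - 273} = - \frac{5559}{-10980} = \left(-5559\right) \left(- \frac{1}{10980}\right) = \frac{1853}{3660} \approx 0.50628$)
$u = - \frac{4792793}{18300}$ ($u = - \frac{\frac{1853}{3660} + 1309}{5} = \left(- \frac{1}{5}\right) \frac{4792793}{3660} = - \frac{4792793}{18300} \approx -261.9$)
$\sqrt{\left(-11 + 103\right) 78 + u} = \sqrt{\left(-11 + 103\right) 78 - \frac{4792793}{18300}} = \sqrt{92 \cdot 78 - \frac{4792793}{18300}} = \sqrt{7176 - \frac{4792793}{18300}} = \sqrt{\frac{126528007}{18300}} = \frac{\sqrt{23154625281}}{1830}$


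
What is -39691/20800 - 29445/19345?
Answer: -276055679/80475200 ≈ -3.4303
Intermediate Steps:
-39691/20800 - 29445/19345 = -39691*1/20800 - 29445*1/19345 = -39691/20800 - 5889/3869 = -276055679/80475200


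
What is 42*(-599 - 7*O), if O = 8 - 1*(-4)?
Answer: -28686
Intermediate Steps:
O = 12 (O = 8 + 4 = 12)
42*(-599 - 7*O) = 42*(-599 - 7*12) = 42*(-599 - 1*84) = 42*(-599 - 84) = 42*(-683) = -28686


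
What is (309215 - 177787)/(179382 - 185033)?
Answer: -131428/5651 ≈ -23.257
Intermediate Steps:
(309215 - 177787)/(179382 - 185033) = 131428/(-5651) = 131428*(-1/5651) = -131428/5651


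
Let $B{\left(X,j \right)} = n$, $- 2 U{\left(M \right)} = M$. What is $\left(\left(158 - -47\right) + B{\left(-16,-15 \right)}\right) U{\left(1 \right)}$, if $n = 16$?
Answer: $- \frac{221}{2} \approx -110.5$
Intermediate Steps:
$U{\left(M \right)} = - \frac{M}{2}$
$B{\left(X,j \right)} = 16$
$\left(\left(158 - -47\right) + B{\left(-16,-15 \right)}\right) U{\left(1 \right)} = \left(\left(158 - -47\right) + 16\right) \left(\left(- \frac{1}{2}\right) 1\right) = \left(\left(158 + 47\right) + 16\right) \left(- \frac{1}{2}\right) = \left(205 + 16\right) \left(- \frac{1}{2}\right) = 221 \left(- \frac{1}{2}\right) = - \frac{221}{2}$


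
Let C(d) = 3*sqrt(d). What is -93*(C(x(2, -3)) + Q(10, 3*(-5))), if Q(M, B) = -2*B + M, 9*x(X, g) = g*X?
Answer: -3720 - 93*I*sqrt(6) ≈ -3720.0 - 227.8*I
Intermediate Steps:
x(X, g) = X*g/9 (x(X, g) = (g*X)/9 = (X*g)/9 = X*g/9)
Q(M, B) = M - 2*B
-93*(C(x(2, -3)) + Q(10, 3*(-5))) = -93*(3*sqrt((1/9)*2*(-3)) + (10 - 6*(-5))) = -93*(3*sqrt(-2/3) + (10 - 2*(-15))) = -93*(3*(I*sqrt(6)/3) + (10 + 30)) = -93*(I*sqrt(6) + 40) = -93*(40 + I*sqrt(6)) = -3720 - 93*I*sqrt(6)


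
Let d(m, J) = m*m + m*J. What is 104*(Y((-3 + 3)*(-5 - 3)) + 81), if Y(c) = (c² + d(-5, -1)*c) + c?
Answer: 8424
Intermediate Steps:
d(m, J) = m² + J*m
Y(c) = c² + 31*c (Y(c) = (c² + (-5*(-1 - 5))*c) + c = (c² + (-5*(-6))*c) + c = (c² + 30*c) + c = c² + 31*c)
104*(Y((-3 + 3)*(-5 - 3)) + 81) = 104*(((-3 + 3)*(-5 - 3))*(31 + (-3 + 3)*(-5 - 3)) + 81) = 104*((0*(-8))*(31 + 0*(-8)) + 81) = 104*(0*(31 + 0) + 81) = 104*(0*31 + 81) = 104*(0 + 81) = 104*81 = 8424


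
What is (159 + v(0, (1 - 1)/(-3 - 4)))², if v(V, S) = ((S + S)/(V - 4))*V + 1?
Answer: 25600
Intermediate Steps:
v(V, S) = 1 + 2*S*V/(-4 + V) (v(V, S) = ((2*S)/(-4 + V))*V + 1 = (2*S/(-4 + V))*V + 1 = 2*S*V/(-4 + V) + 1 = 1 + 2*S*V/(-4 + V))
(159 + v(0, (1 - 1)/(-3 - 4)))² = (159 + (-4 + 0 + 2*((1 - 1)/(-3 - 4))*0)/(-4 + 0))² = (159 + (-4 + 0 + 2*(0/(-7))*0)/(-4))² = (159 - (-4 + 0 + 2*(0*(-⅐))*0)/4)² = (159 - (-4 + 0 + 2*0*0)/4)² = (159 - (-4 + 0 + 0)/4)² = (159 - ¼*(-4))² = (159 + 1)² = 160² = 25600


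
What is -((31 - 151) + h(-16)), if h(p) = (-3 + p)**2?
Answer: -241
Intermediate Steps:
-((31 - 151) + h(-16)) = -((31 - 151) + (-3 - 16)**2) = -(-120 + (-19)**2) = -(-120 + 361) = -1*241 = -241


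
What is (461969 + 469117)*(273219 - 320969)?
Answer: -44459356500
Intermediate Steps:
(461969 + 469117)*(273219 - 320969) = 931086*(-47750) = -44459356500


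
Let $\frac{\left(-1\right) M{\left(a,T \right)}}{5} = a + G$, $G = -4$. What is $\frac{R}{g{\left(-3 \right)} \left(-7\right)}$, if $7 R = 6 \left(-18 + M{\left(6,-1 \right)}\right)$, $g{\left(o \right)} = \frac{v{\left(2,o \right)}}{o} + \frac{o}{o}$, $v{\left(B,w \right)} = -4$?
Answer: $\frac{72}{49} \approx 1.4694$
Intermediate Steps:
$g{\left(o \right)} = 1 - \frac{4}{o}$ ($g{\left(o \right)} = - \frac{4}{o} + \frac{o}{o} = - \frac{4}{o} + 1 = 1 - \frac{4}{o}$)
$M{\left(a,T \right)} = 20 - 5 a$ ($M{\left(a,T \right)} = - 5 \left(a - 4\right) = - 5 \left(-4 + a\right) = 20 - 5 a$)
$R = -24$ ($R = \frac{6 \left(-18 + \left(20 - 30\right)\right)}{7} = \frac{6 \left(-18 - 10\right)}{7} = \frac{6 \left(-28\right)}{7} = \frac{1}{7} \left(-168\right) = -24$)
$\frac{R}{g{\left(-3 \right)} \left(-7\right)} = - \frac{24}{\frac{-4 - 3}{-3} \left(-7\right)} = - \frac{24}{\left(- \frac{1}{3}\right) \left(-7\right) \left(-7\right)} = - \frac{24}{\frac{7}{3} \left(-7\right)} = - \frac{24}{- \frac{49}{3}} = \left(-24\right) \left(- \frac{3}{49}\right) = \frac{72}{49}$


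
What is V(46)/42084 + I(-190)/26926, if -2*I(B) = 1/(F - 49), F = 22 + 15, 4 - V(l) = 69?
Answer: -3496873/2266307568 ≈ -0.0015430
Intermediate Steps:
V(l) = -65 (V(l) = 4 - 1*69 = 4 - 69 = -65)
F = 37
I(B) = 1/24 (I(B) = -1/(2*(37 - 49)) = -1/2/(-12) = -1/2*(-1/12) = 1/24)
V(46)/42084 + I(-190)/26926 = -65/42084 + (1/24)/26926 = -65*1/42084 + (1/24)*(1/26926) = -65/42084 + 1/646224 = -3496873/2266307568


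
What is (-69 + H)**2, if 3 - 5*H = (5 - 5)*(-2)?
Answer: 116964/25 ≈ 4678.6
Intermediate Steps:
H = 3/5 (H = 3/5 - (5 - 5)*(-2)/5 = 3/5 - 0*(-2) = 3/5 - 1/5*0 = 3/5 + 0 = 3/5 ≈ 0.60000)
(-69 + H)**2 = (-69 + 3/5)**2 = (-342/5)**2 = 116964/25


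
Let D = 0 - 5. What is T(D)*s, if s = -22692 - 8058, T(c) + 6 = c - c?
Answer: 184500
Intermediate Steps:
D = -5
T(c) = -6 (T(c) = -6 + (c - c) = -6 + 0 = -6)
s = -30750
T(D)*s = -6*(-30750) = 184500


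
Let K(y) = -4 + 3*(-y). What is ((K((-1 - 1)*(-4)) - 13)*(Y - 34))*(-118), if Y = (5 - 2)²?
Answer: -120950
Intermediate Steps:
Y = 9 (Y = 3² = 9)
K(y) = -4 - 3*y
((K((-1 - 1)*(-4)) - 13)*(Y - 34))*(-118) = (((-4 - 3*(-1 - 1)*(-4)) - 13)*(9 - 34))*(-118) = (((-4 - (-6)*(-4)) - 13)*(-25))*(-118) = (((-4 - 3*8) - 13)*(-25))*(-118) = (((-4 - 24) - 13)*(-25))*(-118) = ((-28 - 13)*(-25))*(-118) = -41*(-25)*(-118) = 1025*(-118) = -120950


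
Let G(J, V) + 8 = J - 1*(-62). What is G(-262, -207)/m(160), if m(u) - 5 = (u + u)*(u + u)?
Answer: -208/102405 ≈ -0.0020312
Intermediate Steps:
G(J, V) = 54 + J (G(J, V) = -8 + (J - 1*(-62)) = -8 + (J + 62) = -8 + (62 + J) = 54 + J)
m(u) = 5 + 4*u**2 (m(u) = 5 + (u + u)*(u + u) = 5 + (2*u)*(2*u) = 5 + 4*u**2)
G(-262, -207)/m(160) = (54 - 262)/(5 + 4*160**2) = -208/(5 + 4*25600) = -208/(5 + 102400) = -208/102405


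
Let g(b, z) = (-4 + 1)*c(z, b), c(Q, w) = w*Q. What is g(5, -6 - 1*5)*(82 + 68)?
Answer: 24750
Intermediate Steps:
c(Q, w) = Q*w
g(b, z) = -3*b*z (g(b, z) = (-4 + 1)*(z*b) = -3*b*z)
g(5, -6 - 1*5)*(82 + 68) = (-3*5*(-6 - 1*5))*(82 + 68) = -3*5*(-6 - 5)*150 = -3*5*(-11)*150 = 165*150 = 24750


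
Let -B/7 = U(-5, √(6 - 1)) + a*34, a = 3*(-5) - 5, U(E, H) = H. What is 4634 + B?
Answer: 9394 - 7*√5 ≈ 9378.3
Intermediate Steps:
a = -20 (a = -15 - 5 = -20)
B = 4760 - 7*√5 (B = -7*(√(6 - 1) - 20*34) = -7*(√5 - 680) = -7*(-680 + √5) = 4760 - 7*√5 ≈ 4744.3)
4634 + B = 4634 + (4760 - 7*√5) = 9394 - 7*√5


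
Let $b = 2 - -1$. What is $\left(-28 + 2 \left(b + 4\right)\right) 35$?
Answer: $-490$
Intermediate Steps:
$b = 3$ ($b = 2 + 1 = 3$)
$\left(-28 + 2 \left(b + 4\right)\right) 35 = \left(-28 + 2 \left(3 + 4\right)\right) 35 = \left(-28 + 2 \cdot 7\right) 35 = \left(-28 + 14\right) 35 = \left(-14\right) 35 = -490$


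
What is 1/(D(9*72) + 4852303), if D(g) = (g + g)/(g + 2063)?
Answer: 2711/13154594729 ≈ 2.0609e-7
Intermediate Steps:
D(g) = 2*g/(2063 + g) (D(g) = (2*g)/(2063 + g) = 2*g/(2063 + g))
1/(D(9*72) + 4852303) = 1/(2*(9*72)/(2063 + 9*72) + 4852303) = 1/(2*648/(2063 + 648) + 4852303) = 1/(2*648/2711 + 4852303) = 1/(2*648*(1/2711) + 4852303) = 1/(1296/2711 + 4852303) = 1/(13154594729/2711) = 2711/13154594729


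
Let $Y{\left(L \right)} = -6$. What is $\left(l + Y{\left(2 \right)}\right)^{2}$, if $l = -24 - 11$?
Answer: $1681$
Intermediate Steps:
$l = -35$ ($l = -24 - 11 = -35$)
$\left(l + Y{\left(2 \right)}\right)^{2} = \left(-35 - 6\right)^{2} = \left(-41\right)^{2} = 1681$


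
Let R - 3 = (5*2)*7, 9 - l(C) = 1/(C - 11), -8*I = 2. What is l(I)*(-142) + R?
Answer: -54793/45 ≈ -1217.6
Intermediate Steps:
I = -1/4 (I = -1/8*2 = -1/4 ≈ -0.25000)
l(C) = 9 - 1/(-11 + C) (l(C) = 9 - 1/(C - 11) = 9 - 1/(-11 + C))
R = 73 (R = 3 + (5*2)*7 = 3 + 10*7 = 3 + 70 = 73)
l(I)*(-142) + R = ((-100 + 9*(-1/4))/(-11 - 1/4))*(-142) + 73 = ((-100 - 9/4)/(-45/4))*(-142) + 73 = -4/45*(-409/4)*(-142) + 73 = (409/45)*(-142) + 73 = -58078/45 + 73 = -54793/45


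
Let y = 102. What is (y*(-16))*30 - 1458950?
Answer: -1507910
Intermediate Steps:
(y*(-16))*30 - 1458950 = (102*(-16))*30 - 1458950 = -1632*30 - 1458950 = -48960 - 1458950 = -1507910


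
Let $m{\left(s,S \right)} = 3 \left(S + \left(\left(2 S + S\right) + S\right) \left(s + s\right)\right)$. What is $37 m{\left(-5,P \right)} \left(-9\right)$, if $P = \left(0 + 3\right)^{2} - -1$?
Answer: $389610$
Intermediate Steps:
$P = 10$ ($P = 3^{2} + 1 = 9 + 1 = 10$)
$m{\left(s,S \right)} = 3 S + 24 S s$ ($m{\left(s,S \right)} = 3 \left(S + \left(3 S + S\right) 2 s\right) = 3 \left(S + 4 S 2 s\right) = 3 \left(S + 8 S s\right) = 3 S + 24 S s$)
$37 m{\left(-5,P \right)} \left(-9\right) = 37 \cdot 3 \cdot 10 \left(1 + 8 \left(-5\right)\right) \left(-9\right) = 37 \cdot 3 \cdot 10 \left(1 - 40\right) \left(-9\right) = 37 \cdot 3 \cdot 10 \left(-39\right) \left(-9\right) = 37 \left(-1170\right) \left(-9\right) = \left(-43290\right) \left(-9\right) = 389610$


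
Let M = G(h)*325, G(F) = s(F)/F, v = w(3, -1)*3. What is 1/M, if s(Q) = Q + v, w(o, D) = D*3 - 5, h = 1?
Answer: -1/7475 ≈ -0.00013378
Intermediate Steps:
w(o, D) = -5 + 3*D (w(o, D) = 3*D - 5 = -5 + 3*D)
v = -24 (v = (-5 + 3*(-1))*3 = (-5 - 3)*3 = -8*3 = -24)
s(Q) = -24 + Q (s(Q) = Q - 24 = -24 + Q)
G(F) = (-24 + F)/F
M = -7475 (M = ((-24 + 1)/1)*325 = (1*(-23))*325 = -23*325 = -7475)
1/M = 1/(-7475) = -1/7475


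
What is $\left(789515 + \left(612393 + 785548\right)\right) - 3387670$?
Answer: $-1200214$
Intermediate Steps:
$\left(789515 + \left(612393 + 785548\right)\right) - 3387670 = \left(789515 + 1397941\right) - 3387670 = 2187456 - 3387670 = -1200214$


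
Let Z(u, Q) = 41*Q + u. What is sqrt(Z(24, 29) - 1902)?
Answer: I*sqrt(689) ≈ 26.249*I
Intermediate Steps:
Z(u, Q) = u + 41*Q
sqrt(Z(24, 29) - 1902) = sqrt((24 + 41*29) - 1902) = sqrt((24 + 1189) - 1902) = sqrt(1213 - 1902) = sqrt(-689) = I*sqrt(689)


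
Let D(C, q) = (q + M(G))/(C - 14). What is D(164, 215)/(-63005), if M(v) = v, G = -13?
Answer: -101/4725375 ≈ -2.1374e-5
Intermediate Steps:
D(C, q) = (-13 + q)/(-14 + C) (D(C, q) = (q - 13)/(C - 14) = (-13 + q)/(-14 + C))
D(164, 215)/(-63005) = ((-13 + 215)/(-14 + 164))/(-63005) = (202/150)*(-1/63005) = ((1/150)*202)*(-1/63005) = (101/75)*(-1/63005) = -101/4725375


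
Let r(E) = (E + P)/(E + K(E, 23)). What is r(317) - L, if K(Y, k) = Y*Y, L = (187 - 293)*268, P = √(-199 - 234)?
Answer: 9033745/318 + I*√433/100806 ≈ 28408.0 + 0.00020642*I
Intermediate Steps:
P = I*√433 (P = √(-433) = I*√433 ≈ 20.809*I)
L = -28408 (L = -106*268 = -28408)
K(Y, k) = Y²
r(E) = (E + I*√433)/(E + E²)
r(317) - L = (317 + I*√433)/(317*(1 + 317)) - 1*(-28408) = (1/317)*(317 + I*√433)/318 + 28408 = (1/317)*(1/318)*(317 + I*√433) + 28408 = (1/318 + I*√433/100806) + 28408 = 9033745/318 + I*√433/100806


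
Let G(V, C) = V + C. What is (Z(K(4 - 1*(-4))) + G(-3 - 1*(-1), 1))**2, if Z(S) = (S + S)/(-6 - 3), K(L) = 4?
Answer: 289/81 ≈ 3.5679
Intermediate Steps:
Z(S) = -2*S/9 (Z(S) = (2*S)/(-9) = (2*S)*(-1/9) = -2*S/9)
G(V, C) = C + V
(Z(K(4 - 1*(-4))) + G(-3 - 1*(-1), 1))**2 = (-2/9*4 + (1 + (-3 - 1*(-1))))**2 = (-8/9 + (1 + (-3 + 1)))**2 = (-8/9 + (1 - 2))**2 = (-8/9 - 1)**2 = (-17/9)**2 = 289/81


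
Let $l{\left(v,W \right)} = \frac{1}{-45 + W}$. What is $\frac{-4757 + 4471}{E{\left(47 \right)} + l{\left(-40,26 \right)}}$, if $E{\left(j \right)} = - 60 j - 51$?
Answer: $\frac{2717}{27275} \approx 0.099615$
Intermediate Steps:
$E{\left(j \right)} = -51 - 60 j$
$\frac{-4757 + 4471}{E{\left(47 \right)} + l{\left(-40,26 \right)}} = \frac{-4757 + 4471}{\left(-51 - 2820\right) + \frac{1}{-45 + 26}} = - \frac{286}{\left(-51 - 2820\right) + \frac{1}{-19}} = - \frac{286}{-2871 - \frac{1}{19}} = - \frac{286}{- \frac{54550}{19}} = \left(-286\right) \left(- \frac{19}{54550}\right) = \frac{2717}{27275}$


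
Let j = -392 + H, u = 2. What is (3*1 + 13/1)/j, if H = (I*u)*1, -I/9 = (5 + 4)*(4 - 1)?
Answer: -8/439 ≈ -0.018223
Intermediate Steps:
I = -243 (I = -9*(5 + 4)*(4 - 1) = -81*3 = -9*27 = -243)
H = -486 (H = -243*2*1 = -486*1 = -486)
j = -878 (j = -392 - 486 = -878)
(3*1 + 13/1)/j = (3*1 + 13/1)/(-878) = (3 + 13*1)*(-1/878) = (3 + 13)*(-1/878) = 16*(-1/878) = -8/439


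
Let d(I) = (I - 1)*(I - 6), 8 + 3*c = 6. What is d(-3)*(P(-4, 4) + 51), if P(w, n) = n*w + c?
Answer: 1236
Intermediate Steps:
c = -⅔ (c = -8/3 + (⅓)*6 = -8/3 + 2 = -⅔ ≈ -0.66667)
d(I) = (-1 + I)*(-6 + I)
P(w, n) = -⅔ + n*w (P(w, n) = n*w - ⅔ = -⅔ + n*w)
d(-3)*(P(-4, 4) + 51) = (6 + (-3)² - 7*(-3))*((-⅔ + 4*(-4)) + 51) = (6 + 9 + 21)*((-⅔ - 16) + 51) = 36*(-50/3 + 51) = 36*(103/3) = 1236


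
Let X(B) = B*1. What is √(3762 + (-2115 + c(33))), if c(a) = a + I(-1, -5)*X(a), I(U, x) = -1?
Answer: 3*√183 ≈ 40.583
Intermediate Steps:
X(B) = B
c(a) = 0 (c(a) = a - a = 0)
√(3762 + (-2115 + c(33))) = √(3762 + (-2115 + 0)) = √(3762 - 2115) = √1647 = 3*√183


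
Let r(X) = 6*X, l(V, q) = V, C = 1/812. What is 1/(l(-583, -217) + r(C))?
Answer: -406/236695 ≈ -0.0017153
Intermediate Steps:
C = 1/812 ≈ 0.0012315
1/(l(-583, -217) + r(C)) = 1/(-583 + 6*(1/812)) = 1/(-583 + 3/406) = 1/(-236695/406) = -406/236695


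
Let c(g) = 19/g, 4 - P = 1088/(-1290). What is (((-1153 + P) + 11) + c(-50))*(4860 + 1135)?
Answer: -8797196089/1290 ≈ -6.8195e+6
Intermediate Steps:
P = 3124/645 (P = 4 - 1088/(-1290) = 4 - 1088*(-1)/1290 = 4 - 1*(-544/645) = 4 + 544/645 = 3124/645 ≈ 4.8434)
(((-1153 + P) + 11) + c(-50))*(4860 + 1135) = (((-1153 + 3124/645) + 11) + 19/(-50))*(4860 + 1135) = ((-740561/645 + 11) + 19*(-1/50))*5995 = (-733466/645 - 19/50)*5995 = -7337111/6450*5995 = -8797196089/1290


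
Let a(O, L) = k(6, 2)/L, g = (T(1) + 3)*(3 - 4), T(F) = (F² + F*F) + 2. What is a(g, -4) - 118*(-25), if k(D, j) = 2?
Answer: 5899/2 ≈ 2949.5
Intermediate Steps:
T(F) = 2 + 2*F² (T(F) = (F² + F²) + 2 = 2*F² + 2 = 2 + 2*F²)
g = -7 (g = ((2 + 2*1²) + 3)*(3 - 4) = ((2 + 2*1) + 3)*(-1) = ((2 + 2) + 3)*(-1) = (4 + 3)*(-1) = 7*(-1) = -7)
a(O, L) = 2/L
a(g, -4) - 118*(-25) = 2/(-4) - 118*(-25) = 2*(-¼) + 2950 = -½ + 2950 = 5899/2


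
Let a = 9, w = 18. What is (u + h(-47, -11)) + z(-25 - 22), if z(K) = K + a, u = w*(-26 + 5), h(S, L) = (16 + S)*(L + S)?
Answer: 1382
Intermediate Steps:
u = -378 (u = 18*(-26 + 5) = 18*(-21) = -378)
z(K) = 9 + K (z(K) = K + 9 = 9 + K)
(u + h(-47, -11)) + z(-25 - 22) = (-378 + ((-47)**2 + 16*(-11) + 16*(-47) - 11*(-47))) + (9 + (-25 - 22)) = (-378 + (2209 - 176 - 752 + 517)) + (9 - 47) = (-378 + 1798) - 38 = 1420 - 38 = 1382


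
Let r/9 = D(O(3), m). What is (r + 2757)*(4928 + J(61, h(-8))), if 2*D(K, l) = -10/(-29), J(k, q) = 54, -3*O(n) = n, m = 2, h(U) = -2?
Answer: 398550036/29 ≈ 1.3743e+7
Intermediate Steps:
O(n) = -n/3
D(K, l) = 5/29 (D(K, l) = (-10/(-29))/2 = (-10*(-1/29))/2 = (½)*(10/29) = 5/29)
r = 45/29 (r = 9*(5/29) = 45/29 ≈ 1.5517)
(r + 2757)*(4928 + J(61, h(-8))) = (45/29 + 2757)*(4928 + 54) = (79998/29)*4982 = 398550036/29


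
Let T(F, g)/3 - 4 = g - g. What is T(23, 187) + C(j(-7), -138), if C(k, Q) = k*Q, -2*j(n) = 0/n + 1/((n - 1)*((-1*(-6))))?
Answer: 169/16 ≈ 10.563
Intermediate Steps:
T(F, g) = 12 (T(F, g) = 12 + 3*(g - g) = 12 + 3*0 = 12 + 0 = 12)
j(n) = -1/(12*(-1 + n)) (j(n) = -(0/n + 1/((n - 1)*((-1*(-6)))))/2 = -(0 + 1/((-1 + n)*6))/2 = -(0 + (1/6)/(-1 + n))/2 = -(0 + 1/(6*(-1 + n)))/2 = -1/(12*(-1 + n)))
C(k, Q) = Q*k
T(23, 187) + C(j(-7), -138) = 12 - (-138)/(-12 + 12*(-7)) = 12 - (-138)/(-12 - 84) = 12 - (-138)/(-96) = 12 - (-138)*(-1)/96 = 12 - 138*1/96 = 12 - 23/16 = 169/16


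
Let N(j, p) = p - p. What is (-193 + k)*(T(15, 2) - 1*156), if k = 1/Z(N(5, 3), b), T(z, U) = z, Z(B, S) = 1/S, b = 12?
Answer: 25521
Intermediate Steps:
N(j, p) = 0
k = 12 (k = 1/(1/12) = 12)
(-193 + k)*(T(15, 2) - 1*156) = (-193 + 12)*(15 - 1*156) = -181*(15 - 156) = -181*(-141) = 25521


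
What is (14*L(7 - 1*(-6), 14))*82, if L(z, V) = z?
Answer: 14924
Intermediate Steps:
(14*L(7 - 1*(-6), 14))*82 = (14*(7 - 1*(-6)))*82 = (14*(7 + 6))*82 = (14*13)*82 = 182*82 = 14924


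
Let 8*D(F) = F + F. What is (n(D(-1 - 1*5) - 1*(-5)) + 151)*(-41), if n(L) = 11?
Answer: -6642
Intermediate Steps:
D(F) = F/4 (D(F) = (F + F)/8 = (2*F)/8 = F/4)
(n(D(-1 - 1*5) - 1*(-5)) + 151)*(-41) = (11 + 151)*(-41) = 162*(-41) = -6642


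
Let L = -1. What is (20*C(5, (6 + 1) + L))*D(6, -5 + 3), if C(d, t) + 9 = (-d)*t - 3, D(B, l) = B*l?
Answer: 10080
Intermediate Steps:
C(d, t) = -12 - d*t (C(d, t) = -9 + ((-d)*t - 3) = -9 + (-d*t - 3) = -9 + (-3 - d*t) = -12 - d*t)
(20*C(5, (6 + 1) + L))*D(6, -5 + 3) = (20*(-12 - 1*5*((6 + 1) - 1)))*(6*(-5 + 3)) = (20*(-12 - 1*5*(7 - 1)))*(6*(-2)) = (20*(-12 - 1*5*6))*(-12) = (20*(-12 - 30))*(-12) = (20*(-42))*(-12) = -840*(-12) = 10080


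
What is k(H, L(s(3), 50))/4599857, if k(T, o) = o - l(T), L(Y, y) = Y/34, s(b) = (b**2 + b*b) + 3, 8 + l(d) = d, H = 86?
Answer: -2631/156395138 ≈ -1.6823e-5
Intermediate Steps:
l(d) = -8 + d
s(b) = 3 + 2*b**2 (s(b) = (b**2 + b**2) + 3 = 2*b**2 + 3 = 3 + 2*b**2)
L(Y, y) = Y/34 (L(Y, y) = Y*(1/34) = Y/34)
k(T, o) = 8 + o - T (k(T, o) = o - (-8 + T) = o + (8 - T) = 8 + o - T)
k(H, L(s(3), 50))/4599857 = (8 + (3 + 2*3**2)/34 - 1*86)/4599857 = (8 + (3 + 2*9)/34 - 86)*(1/4599857) = (8 + (3 + 18)/34 - 86)*(1/4599857) = (8 + (1/34)*21 - 86)*(1/4599857) = (8 + 21/34 - 86)*(1/4599857) = -2631/34*1/4599857 = -2631/156395138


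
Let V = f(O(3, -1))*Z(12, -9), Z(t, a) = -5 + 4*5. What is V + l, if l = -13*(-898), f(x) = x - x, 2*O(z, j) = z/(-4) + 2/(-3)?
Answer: 11674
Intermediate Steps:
O(z, j) = -⅓ - z/8 (O(z, j) = (z/(-4) + 2/(-3))/2 = (z*(-¼) + 2*(-⅓))/2 = (-z/4 - ⅔)/2 = (-⅔ - z/4)/2 = -⅓ - z/8)
Z(t, a) = 15 (Z(t, a) = -5 + 20 = 15)
f(x) = 0
V = 0 (V = 0*15 = 0)
l = 11674
V + l = 0 + 11674 = 11674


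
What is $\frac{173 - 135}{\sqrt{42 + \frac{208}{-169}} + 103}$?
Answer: $\frac{50882}{137387} - \frac{38 \sqrt{6890}}{137387} \approx 0.3474$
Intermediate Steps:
$\frac{173 - 135}{\sqrt{42 + \frac{208}{-169}} + 103} = \frac{38}{\sqrt{42 + 208 \left(- \frac{1}{169}\right)} + 103} = \frac{38}{\sqrt{42 - \frac{16}{13}} + 103} = \frac{38}{\sqrt{\frac{530}{13}} + 103} = \frac{38}{\frac{\sqrt{6890}}{13} + 103} = \frac{38}{103 + \frac{\sqrt{6890}}{13}}$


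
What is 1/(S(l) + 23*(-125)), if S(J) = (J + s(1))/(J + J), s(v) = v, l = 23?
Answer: -23/66113 ≈ -0.00034789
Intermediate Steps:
S(J) = (1 + J)/(2*J) (S(J) = (J + 1)/(J + J) = (1 + J)/((2*J)) = (1 + J)*(1/(2*J)) = (1 + J)/(2*J))
1/(S(l) + 23*(-125)) = 1/((½)*(1 + 23)/23 + 23*(-125)) = 1/((½)*(1/23)*24 - 2875) = 1/(12/23 - 2875) = 1/(-66113/23) = -23/66113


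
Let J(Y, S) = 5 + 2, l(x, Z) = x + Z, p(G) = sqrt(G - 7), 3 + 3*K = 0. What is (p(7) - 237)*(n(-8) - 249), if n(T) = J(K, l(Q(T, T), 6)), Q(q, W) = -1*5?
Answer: 57354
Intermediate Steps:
K = -1 (K = -1 + (1/3)*0 = -1 + 0 = -1)
Q(q, W) = -5
p(G) = sqrt(-7 + G)
l(x, Z) = Z + x
J(Y, S) = 7
n(T) = 7
(p(7) - 237)*(n(-8) - 249) = (sqrt(-7 + 7) - 237)*(7 - 249) = (sqrt(0) - 237)*(-242) = (0 - 237)*(-242) = -237*(-242) = 57354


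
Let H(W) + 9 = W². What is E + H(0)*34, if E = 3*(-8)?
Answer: -330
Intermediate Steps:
H(W) = -9 + W²
E = -24
E + H(0)*34 = -24 + (-9 + 0²)*34 = -24 + (-9 + 0)*34 = -24 - 9*34 = -24 - 306 = -330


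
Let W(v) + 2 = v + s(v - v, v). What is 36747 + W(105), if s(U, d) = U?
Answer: 36850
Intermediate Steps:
W(v) = -2 + v (W(v) = -2 + (v + (v - v)) = -2 + (v + 0) = -2 + v)
36747 + W(105) = 36747 + (-2 + 105) = 36747 + 103 = 36850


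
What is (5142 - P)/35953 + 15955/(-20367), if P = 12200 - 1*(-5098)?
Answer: -821211367/732254751 ≈ -1.1215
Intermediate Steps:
P = 17298 (P = 12200 + 5098 = 17298)
(5142 - P)/35953 + 15955/(-20367) = (5142 - 1*17298)/35953 + 15955/(-20367) = (5142 - 17298)*(1/35953) + 15955*(-1/20367) = -12156*1/35953 - 15955/20367 = -12156/35953 - 15955/20367 = -821211367/732254751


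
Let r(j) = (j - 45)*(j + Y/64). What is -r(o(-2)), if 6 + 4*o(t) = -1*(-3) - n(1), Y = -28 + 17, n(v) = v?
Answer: -1725/32 ≈ -53.906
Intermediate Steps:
Y = -11
o(t) = -1 (o(t) = -3/2 + (-1*(-3) - 1*1)/4 = -3/2 + (3 - 1)/4 = -3/2 + (¼)*2 = -3/2 + ½ = -1)
r(j) = (-45 + j)*(-11/64 + j) (r(j) = (j - 45)*(j - 11/64) = (-45 + j)*(j - 11*1/64) = (-45 + j)*(j - 11/64) = (-45 + j)*(-11/64 + j))
-r(o(-2)) = -(495/64 + (-1)² - 2891/64*(-1)) = -(495/64 + 1 + 2891/64) = -1*1725/32 = -1725/32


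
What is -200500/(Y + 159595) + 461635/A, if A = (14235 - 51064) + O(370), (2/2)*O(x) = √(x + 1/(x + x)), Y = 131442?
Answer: -227225046191966600/17183464839106879 - 54310*√50653185/59042200267 ≈ -13.230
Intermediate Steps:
O(x) = √(x + 1/(2*x)) (O(x) = √(x + 1/(x + x)) = √(x + 1/(2*x)))
A = -36829 + √50653185/370 (A = (14235 - 51064) + √(2/370 + 4*370)/2 = -36829 + √(2*(1/370) + 1480)/2 = -36829 + √(1/185 + 1480)/2 = -36829 + √(273801/185)/2 = -36829 + (√50653185/185)/2 = -36829 + √50653185/370 ≈ -36810.)
-200500/(Y + 159595) + 461635/A = -200500/(131442 + 159595) + 461635/(-36829 + √50653185/370) = -200500/291037 + 461635/(-36829 + √50653185/370)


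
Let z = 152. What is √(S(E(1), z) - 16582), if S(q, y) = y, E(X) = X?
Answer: I*√16430 ≈ 128.18*I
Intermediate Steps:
√(S(E(1), z) - 16582) = √(152 - 16582) = √(-16430) = I*√16430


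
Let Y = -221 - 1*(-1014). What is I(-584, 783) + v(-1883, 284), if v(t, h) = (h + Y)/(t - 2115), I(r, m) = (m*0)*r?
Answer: -1077/3998 ≈ -0.26938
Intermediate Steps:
Y = 793 (Y = -221 + 1014 = 793)
I(r, m) = 0 (I(r, m) = 0*r = 0)
v(t, h) = (793 + h)/(-2115 + t) (v(t, h) = (h + 793)/(t - 2115) = (793 + h)/(-2115 + t))
I(-584, 783) + v(-1883, 284) = 0 + (793 + 284)/(-2115 - 1883) = 0 + 1077/(-3998) = 0 - 1/3998*1077 = 0 - 1077/3998 = -1077/3998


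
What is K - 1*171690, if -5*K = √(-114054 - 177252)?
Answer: -171690 - I*√291306/5 ≈ -1.7169e+5 - 107.95*I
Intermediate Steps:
K = -I*√291306/5 (K = -√(-114054 - 177252)/5 = -I*√291306/5 ≈ -107.95*I)
K - 1*171690 = -I*√291306/5 - 1*171690 = -I*√291306/5 - 171690 = -171690 - I*√291306/5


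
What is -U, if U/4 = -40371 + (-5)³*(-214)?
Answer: 54484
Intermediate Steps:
U = -54484 (U = 4*(-40371 + (-5)³*(-214)) = 4*(-40371 - 125*(-214)) = 4*(-40371 + 26750) = 4*(-13621) = -54484)
-U = -1*(-54484) = 54484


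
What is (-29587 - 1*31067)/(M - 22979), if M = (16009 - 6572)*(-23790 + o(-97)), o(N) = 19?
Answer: 919/3399241 ≈ 0.00027035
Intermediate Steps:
M = -224326927 (M = (16009 - 6572)*(-23790 + 19) = 9437*(-23771) = -224326927)
(-29587 - 1*31067)/(M - 22979) = (-29587 - 1*31067)/(-224326927 - 22979) = (-29587 - 31067)/(-224349906) = -60654*(-1/224349906) = 919/3399241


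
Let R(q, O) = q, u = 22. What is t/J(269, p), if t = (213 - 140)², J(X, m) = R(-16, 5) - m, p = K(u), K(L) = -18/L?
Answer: -58619/167 ≈ -351.01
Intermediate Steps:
p = -9/11 (p = -18/22 = -18*1/22 = -9/11 ≈ -0.81818)
J(X, m) = -16 - m
t = 5329 (t = 73² = 5329)
t/J(269, p) = 5329/(-16 - 1*(-9/11)) = 5329/(-16 + 9/11) = 5329/(-167/11) = 5329*(-11/167) = -58619/167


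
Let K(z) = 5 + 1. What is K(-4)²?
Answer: 36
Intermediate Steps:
K(z) = 6
K(-4)² = 6² = 36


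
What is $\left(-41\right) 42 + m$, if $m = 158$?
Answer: $-1564$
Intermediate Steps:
$\left(-41\right) 42 + m = \left(-41\right) 42 + 158 = -1722 + 158 = -1564$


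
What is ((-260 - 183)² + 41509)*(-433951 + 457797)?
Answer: 5669577268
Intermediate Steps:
((-260 - 183)² + 41509)*(-433951 + 457797) = ((-443)² + 41509)*23846 = (196249 + 41509)*23846 = 237758*23846 = 5669577268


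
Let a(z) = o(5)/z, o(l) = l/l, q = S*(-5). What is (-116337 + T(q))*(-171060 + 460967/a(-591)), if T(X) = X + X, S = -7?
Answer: 31694681494719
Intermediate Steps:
q = 35 (q = -7*(-5) = 35)
o(l) = 1
a(z) = 1/z
T(X) = 2*X
(-116337 + T(q))*(-171060 + 460967/a(-591)) = (-116337 + 2*35)*(-171060 + 460967/(1/(-591))) = (-116337 + 70)*(-171060 + 460967/(-1/591)) = -116267*(-171060 + 460967*(-591)) = -116267*(-171060 - 272431497) = -116267*(-272602557) = 31694681494719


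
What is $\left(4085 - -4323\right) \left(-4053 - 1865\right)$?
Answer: $-49758544$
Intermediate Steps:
$\left(4085 - -4323\right) \left(-4053 - 1865\right) = \left(4085 + 4323\right) \left(-5918\right) = 8408 \left(-5918\right) = -49758544$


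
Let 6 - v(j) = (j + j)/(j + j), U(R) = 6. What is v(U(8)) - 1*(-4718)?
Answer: 4723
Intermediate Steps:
v(j) = 5 (v(j) = 6 - (j + j)/(j + j) = 6 - 2*j/(2*j) = 6 - 2*j*1/(2*j) = 6 - 1*1 = 6 - 1 = 5)
v(U(8)) - 1*(-4718) = 5 - 1*(-4718) = 5 + 4718 = 4723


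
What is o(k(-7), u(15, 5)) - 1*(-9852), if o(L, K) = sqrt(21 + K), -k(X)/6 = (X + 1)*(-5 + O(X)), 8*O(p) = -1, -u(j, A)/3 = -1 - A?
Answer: 9852 + sqrt(39) ≈ 9858.3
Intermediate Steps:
u(j, A) = 3 + 3*A (u(j, A) = -3*(-1 - A) = 3 + 3*A)
O(p) = -1/8 (O(p) = (1/8)*(-1) = -1/8)
k(X) = 123/4 + 123*X/4 (k(X) = -6*(X + 1)*(-5 - 1/8) = -6*(1 + X)*(-41)/8 = -6*(-41/8 - 41*X/8) = 123/4 + 123*X/4)
o(k(-7), u(15, 5)) - 1*(-9852) = sqrt(21 + (3 + 3*5)) - 1*(-9852) = sqrt(21 + (3 + 15)) + 9852 = sqrt(21 + 18) + 9852 = sqrt(39) + 9852 = 9852 + sqrt(39)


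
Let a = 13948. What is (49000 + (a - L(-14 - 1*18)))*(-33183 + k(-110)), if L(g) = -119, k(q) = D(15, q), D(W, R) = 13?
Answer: -2091932390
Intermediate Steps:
k(q) = 13
(49000 + (a - L(-14 - 1*18)))*(-33183 + k(-110)) = (49000 + (13948 - 1*(-119)))*(-33183 + 13) = (49000 + (13948 + 119))*(-33170) = (49000 + 14067)*(-33170) = 63067*(-33170) = -2091932390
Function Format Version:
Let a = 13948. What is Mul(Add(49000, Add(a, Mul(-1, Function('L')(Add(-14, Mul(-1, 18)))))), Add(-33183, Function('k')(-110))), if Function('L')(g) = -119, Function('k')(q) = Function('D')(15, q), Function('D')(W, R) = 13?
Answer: -2091932390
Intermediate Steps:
Function('k')(q) = 13
Mul(Add(49000, Add(a, Mul(-1, Function('L')(Add(-14, Mul(-1, 18)))))), Add(-33183, Function('k')(-110))) = Mul(Add(49000, Add(13948, Mul(-1, -119))), Add(-33183, 13)) = Mul(Add(49000, Add(13948, 119)), -33170) = Mul(Add(49000, 14067), -33170) = Mul(63067, -33170) = -2091932390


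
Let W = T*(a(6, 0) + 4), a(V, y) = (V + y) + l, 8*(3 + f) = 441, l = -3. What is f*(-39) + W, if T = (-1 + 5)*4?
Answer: -15367/8 ≈ -1920.9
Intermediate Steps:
f = 417/8 (f = -3 + (⅛)*441 = -3 + 441/8 = 417/8 ≈ 52.125)
a(V, y) = -3 + V + y (a(V, y) = (V + y) - 3 = -3 + V + y)
T = 16 (T = 4*4 = 16)
W = 112 (W = 16*((-3 + 6 + 0) + 4) = 16*(3 + 4) = 16*7 = 112)
f*(-39) + W = (417/8)*(-39) + 112 = -16263/8 + 112 = -15367/8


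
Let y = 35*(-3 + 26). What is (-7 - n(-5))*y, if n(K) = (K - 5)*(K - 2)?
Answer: -61985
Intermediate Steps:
n(K) = (-5 + K)*(-2 + K)
y = 805 (y = 35*23 = 805)
(-7 - n(-5))*y = (-7 - (10 + (-5)² - 7*(-5)))*805 = (-7 - (10 + 25 + 35))*805 = (-7 - 1*70)*805 = (-7 - 70)*805 = -77*805 = -61985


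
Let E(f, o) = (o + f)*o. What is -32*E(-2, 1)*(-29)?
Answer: -928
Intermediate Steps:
E(f, o) = o*(f + o) (E(f, o) = (f + o)*o = o*(f + o))
-32*E(-2, 1)*(-29) = -32*(-2 + 1)*(-29) = -32*(-1)*(-29) = 32*(-29) = -928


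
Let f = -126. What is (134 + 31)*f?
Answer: -20790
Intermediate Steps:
(134 + 31)*f = (134 + 31)*(-126) = 165*(-126) = -20790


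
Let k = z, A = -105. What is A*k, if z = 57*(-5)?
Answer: 29925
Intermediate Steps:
z = -285
k = -285
A*k = -105*(-285) = 29925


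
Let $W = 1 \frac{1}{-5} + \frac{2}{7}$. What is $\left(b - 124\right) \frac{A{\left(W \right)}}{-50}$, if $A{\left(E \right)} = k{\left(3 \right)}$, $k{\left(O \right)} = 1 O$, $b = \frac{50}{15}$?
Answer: $\frac{181}{25} \approx 7.24$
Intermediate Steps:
$b = \frac{10}{3}$ ($b = 50 \cdot \frac{1}{15} = \frac{10}{3} \approx 3.3333$)
$W = \frac{3}{35}$ ($W = 1 \left(- \frac{1}{5}\right) + 2 \cdot \frac{1}{7} = - \frac{1}{5} + \frac{2}{7} = \frac{3}{35} \approx 0.085714$)
$k{\left(O \right)} = O$
$A{\left(E \right)} = 3$
$\left(b - 124\right) \frac{A{\left(W \right)}}{-50} = \left(\frac{10}{3} - 124\right) \frac{3}{-50} = - \frac{362 \cdot 3 \left(- \frac{1}{50}\right)}{3} = \left(- \frac{362}{3}\right) \left(- \frac{3}{50}\right) = \frac{181}{25}$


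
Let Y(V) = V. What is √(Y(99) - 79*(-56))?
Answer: √4523 ≈ 67.253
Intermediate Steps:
√(Y(99) - 79*(-56)) = √(99 - 79*(-56)) = √(99 + 4424) = √4523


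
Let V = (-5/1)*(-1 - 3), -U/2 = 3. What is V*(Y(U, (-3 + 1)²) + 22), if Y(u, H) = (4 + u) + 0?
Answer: 400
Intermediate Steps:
U = -6 (U = -2*3 = -6)
Y(u, H) = 4 + u
V = 20 (V = -5*1*(-4) = -5*(-4) = 20)
V*(Y(U, (-3 + 1)²) + 22) = 20*((4 - 6) + 22) = 20*(-2 + 22) = 20*20 = 400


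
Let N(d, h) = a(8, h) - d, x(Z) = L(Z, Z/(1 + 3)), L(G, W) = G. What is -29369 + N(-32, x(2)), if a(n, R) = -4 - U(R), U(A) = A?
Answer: -29343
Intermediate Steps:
x(Z) = Z
a(n, R) = -4 - R
N(d, h) = -4 - d - h (N(d, h) = (-4 - h) - d = -4 - d - h)
-29369 + N(-32, x(2)) = -29369 + (-4 - 1*(-32) - 1*2) = -29369 + (-4 + 32 - 2) = -29369 + 26 = -29343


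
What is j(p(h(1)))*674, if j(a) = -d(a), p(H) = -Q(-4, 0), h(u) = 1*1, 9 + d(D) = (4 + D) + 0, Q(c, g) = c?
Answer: 674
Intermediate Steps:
d(D) = -5 + D (d(D) = -9 + ((4 + D) + 0) = -9 + (4 + D) = -5 + D)
h(u) = 1
p(H) = 4 (p(H) = -1*(-4) = 4)
j(a) = 5 - a (j(a) = -(-5 + a) = 5 - a)
j(p(h(1)))*674 = (5 - 1*4)*674 = (5 - 4)*674 = 1*674 = 674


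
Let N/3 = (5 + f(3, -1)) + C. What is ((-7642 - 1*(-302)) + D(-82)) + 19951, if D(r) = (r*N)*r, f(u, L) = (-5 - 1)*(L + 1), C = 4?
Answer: 194159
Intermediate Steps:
f(u, L) = -6 - 6*L (f(u, L) = -6*(1 + L) = -6 - 6*L)
N = 27 (N = 3*((5 + (-6 - 6*(-1))) + 4) = 3*((5 + (-6 + 6)) + 4) = 3*((5 + 0) + 4) = 3*(5 + 4) = 3*9 = 27)
D(r) = 27*r² (D(r) = (r*27)*r = (27*r)*r = 27*r²)
((-7642 - 1*(-302)) + D(-82)) + 19951 = ((-7642 - 1*(-302)) + 27*(-82)²) + 19951 = ((-7642 + 302) + 27*6724) + 19951 = (-7340 + 181548) + 19951 = 174208 + 19951 = 194159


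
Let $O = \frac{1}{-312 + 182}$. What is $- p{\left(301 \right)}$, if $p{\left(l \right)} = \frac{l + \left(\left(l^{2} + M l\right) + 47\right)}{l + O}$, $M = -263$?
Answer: $- \frac{1532180}{39129} \approx -39.157$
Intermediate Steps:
$O = - \frac{1}{130}$ ($O = \frac{1}{-130} = - \frac{1}{130} \approx -0.0076923$)
$p{\left(l \right)} = \frac{47 + l^{2} - 262 l}{- \frac{1}{130} + l}$ ($p{\left(l \right)} = \frac{l + \left(\left(l^{2} - 263 l\right) + 47\right)}{l - \frac{1}{130}} = \frac{l + \left(47 + l^{2} - 263 l\right)}{- \frac{1}{130} + l} = \frac{47 + l^{2} - 262 l}{- \frac{1}{130} + l}$)
$- p{\left(301 \right)} = - \frac{130 \left(47 + 301^{2} - 78862\right)}{-1 + 130 \cdot 301} = - \frac{130 \left(47 + 90601 - 78862\right)}{-1 + 39130} = - \frac{130 \cdot 11786}{39129} = \left(-1\right) \frac{1532180}{39129} = - \frac{1532180}{39129}$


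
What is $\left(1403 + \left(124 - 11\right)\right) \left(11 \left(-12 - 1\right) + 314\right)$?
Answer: $259236$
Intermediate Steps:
$\left(1403 + \left(124 - 11\right)\right) \left(11 \left(-12 - 1\right) + 314\right) = \left(1403 + 113\right) \left(11 \left(-13\right) + 314\right) = 1516 \left(-143 + 314\right) = 1516 \cdot 171 = 259236$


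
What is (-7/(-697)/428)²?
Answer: 49/88992435856 ≈ 5.5061e-10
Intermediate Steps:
(-7/(-697)/428)² = (-7*(-1/697)*(1/428))² = ((7/697)*(1/428))² = (7/298316)² = 49/88992435856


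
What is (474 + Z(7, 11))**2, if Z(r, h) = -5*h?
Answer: 175561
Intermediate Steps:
(474 + Z(7, 11))**2 = (474 - 5*11)**2 = (474 - 55)**2 = 419**2 = 175561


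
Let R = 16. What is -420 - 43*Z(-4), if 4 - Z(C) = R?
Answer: 96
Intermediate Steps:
Z(C) = -12 (Z(C) = 4 - 1*16 = 4 - 16 = -12)
-420 - 43*Z(-4) = -420 - 43*(-12) = -420 + 516 = 96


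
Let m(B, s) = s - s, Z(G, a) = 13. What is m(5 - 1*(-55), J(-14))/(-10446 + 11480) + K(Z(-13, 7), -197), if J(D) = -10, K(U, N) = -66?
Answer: -66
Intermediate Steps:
m(B, s) = 0
m(5 - 1*(-55), J(-14))/(-10446 + 11480) + K(Z(-13, 7), -197) = 0/(-10446 + 11480) - 66 = 0/1034 - 66 = 0*(1/1034) - 66 = 0 - 66 = -66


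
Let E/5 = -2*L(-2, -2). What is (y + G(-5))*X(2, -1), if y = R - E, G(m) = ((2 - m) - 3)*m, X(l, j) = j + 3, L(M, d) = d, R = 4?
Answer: -72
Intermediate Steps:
E = 20 (E = 5*(-2*(-2)) = 5*4 = 20)
X(l, j) = 3 + j
G(m) = m*(-1 - m) (G(m) = (-1 - m)*m = m*(-1 - m))
y = -16 (y = 4 - 1*20 = 4 - 20 = -16)
(y + G(-5))*X(2, -1) = (-16 - 1*(-5)*(1 - 5))*(3 - 1) = (-16 - 1*(-5)*(-4))*2 = (-16 - 20)*2 = -36*2 = -72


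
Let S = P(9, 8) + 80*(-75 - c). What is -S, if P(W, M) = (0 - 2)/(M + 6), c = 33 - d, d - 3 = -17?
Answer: 68321/7 ≈ 9760.1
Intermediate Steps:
d = -14 (d = 3 - 17 = -14)
c = 47 (c = 33 - 1*(-14) = 33 + 14 = 47)
P(W, M) = -2/(6 + M)
S = -68321/7 (S = -2/(6 + 8) + 80*(-75 - 1*47) = -2/14 + 80*(-75 - 47) = -2*1/14 + 80*(-122) = -⅐ - 9760 = -68321/7 ≈ -9760.1)
-S = -1*(-68321/7) = 68321/7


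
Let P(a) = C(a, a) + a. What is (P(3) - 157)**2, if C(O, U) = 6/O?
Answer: 23104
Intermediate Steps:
P(a) = a + 6/a (P(a) = 6/a + a = a + 6/a)
(P(3) - 157)**2 = ((3 + 6/3) - 157)**2 = ((3 + 6*(1/3)) - 157)**2 = ((3 + 2) - 157)**2 = (5 - 157)**2 = (-152)**2 = 23104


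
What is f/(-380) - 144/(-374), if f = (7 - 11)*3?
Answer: 7401/17765 ≈ 0.41661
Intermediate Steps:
f = -12 (f = -4*3 = -12)
f/(-380) - 144/(-374) = -12/(-380) - 144/(-374) = -12*(-1/380) - 144*(-1/374) = 3/95 + 72/187 = 7401/17765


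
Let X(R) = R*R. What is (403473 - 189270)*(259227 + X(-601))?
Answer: 132897538884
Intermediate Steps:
X(R) = R²
(403473 - 189270)*(259227 + X(-601)) = (403473 - 189270)*(259227 + (-601)²) = 214203*(259227 + 361201) = 214203*620428 = 132897538884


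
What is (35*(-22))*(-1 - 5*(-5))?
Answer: -18480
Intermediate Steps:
(35*(-22))*(-1 - 5*(-5)) = -770*(-1 + 25) = -770*24 = -18480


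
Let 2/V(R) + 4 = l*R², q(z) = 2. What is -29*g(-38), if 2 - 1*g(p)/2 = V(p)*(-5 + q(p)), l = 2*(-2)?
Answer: -167533/1445 ≈ -115.94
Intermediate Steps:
l = -4
V(R) = 2/(-4 - 4*R²)
g(p) = 4 - 6/(2 + 2*p²) (g(p) = 4 - 2*(-1/(2 + 2*p²))*(-5 + 2) = 4 - 2*(-1/(2 + 2*p²))*(-3) = 4 - 6/(2 + 2*p²))
-29*g(-38) = -29*(1 + 4*(-38)²)/(1 + (-38)²) = -29*(1 + 4*1444)/(1 + 1444) = -29*(1 + 5776)/1445 = -29*5777/1445 = -167533/1445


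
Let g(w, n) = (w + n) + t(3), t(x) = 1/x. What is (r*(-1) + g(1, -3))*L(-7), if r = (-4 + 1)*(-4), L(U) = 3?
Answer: -41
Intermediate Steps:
r = 12 (r = -3*(-4) = 12)
g(w, n) = ⅓ + n + w (g(w, n) = (w + n) + 1/3 = (n + w) + ⅓ = ⅓ + n + w)
(r*(-1) + g(1, -3))*L(-7) = (12*(-1) + (⅓ - 3 + 1))*3 = (-12 - 5/3)*3 = -41/3*3 = -41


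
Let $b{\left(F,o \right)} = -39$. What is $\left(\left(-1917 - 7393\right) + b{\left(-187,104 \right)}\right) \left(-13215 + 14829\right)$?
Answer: $-15089286$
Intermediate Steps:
$\left(\left(-1917 - 7393\right) + b{\left(-187,104 \right)}\right) \left(-13215 + 14829\right) = \left(\left(-1917 - 7393\right) - 39\right) \left(-13215 + 14829\right) = \left(\left(-1917 - 7393\right) - 39\right) 1614 = \left(-9310 - 39\right) 1614 = \left(-9349\right) 1614 = -15089286$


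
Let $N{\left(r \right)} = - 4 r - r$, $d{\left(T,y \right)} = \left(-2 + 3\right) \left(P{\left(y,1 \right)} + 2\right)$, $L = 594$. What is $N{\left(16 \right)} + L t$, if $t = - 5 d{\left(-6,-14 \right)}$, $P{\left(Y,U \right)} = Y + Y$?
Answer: $77140$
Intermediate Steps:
$P{\left(Y,U \right)} = 2 Y$
$d{\left(T,y \right)} = 2 + 2 y$ ($d{\left(T,y \right)} = \left(-2 + 3\right) \left(2 y + 2\right) = 1 \left(2 + 2 y\right) = 2 + 2 y$)
$t = 130$ ($t = - 5 \left(2 + 2 \left(-14\right)\right) = - 5 \left(2 - 28\right) = \left(-5\right) \left(-26\right) = 130$)
$N{\left(r \right)} = - 5 r$
$N{\left(16 \right)} + L t = \left(-5\right) 16 + 594 \cdot 130 = -80 + 77220 = 77140$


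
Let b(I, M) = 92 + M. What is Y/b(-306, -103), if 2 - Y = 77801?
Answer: 77799/11 ≈ 7072.6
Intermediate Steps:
Y = -77799 (Y = 2 - 1*77801 = 2 - 77801 = -77799)
Y/b(-306, -103) = -77799/(92 - 103) = -77799/(-11) = -77799*(-1/11) = 77799/11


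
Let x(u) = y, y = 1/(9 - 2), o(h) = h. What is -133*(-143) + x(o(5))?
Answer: 133134/7 ≈ 19019.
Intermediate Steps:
y = ⅐ (y = 1/7 = ⅐ ≈ 0.14286)
x(u) = ⅐
-133*(-143) + x(o(5)) = -133*(-143) + ⅐ = 19019 + ⅐ = 133134/7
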